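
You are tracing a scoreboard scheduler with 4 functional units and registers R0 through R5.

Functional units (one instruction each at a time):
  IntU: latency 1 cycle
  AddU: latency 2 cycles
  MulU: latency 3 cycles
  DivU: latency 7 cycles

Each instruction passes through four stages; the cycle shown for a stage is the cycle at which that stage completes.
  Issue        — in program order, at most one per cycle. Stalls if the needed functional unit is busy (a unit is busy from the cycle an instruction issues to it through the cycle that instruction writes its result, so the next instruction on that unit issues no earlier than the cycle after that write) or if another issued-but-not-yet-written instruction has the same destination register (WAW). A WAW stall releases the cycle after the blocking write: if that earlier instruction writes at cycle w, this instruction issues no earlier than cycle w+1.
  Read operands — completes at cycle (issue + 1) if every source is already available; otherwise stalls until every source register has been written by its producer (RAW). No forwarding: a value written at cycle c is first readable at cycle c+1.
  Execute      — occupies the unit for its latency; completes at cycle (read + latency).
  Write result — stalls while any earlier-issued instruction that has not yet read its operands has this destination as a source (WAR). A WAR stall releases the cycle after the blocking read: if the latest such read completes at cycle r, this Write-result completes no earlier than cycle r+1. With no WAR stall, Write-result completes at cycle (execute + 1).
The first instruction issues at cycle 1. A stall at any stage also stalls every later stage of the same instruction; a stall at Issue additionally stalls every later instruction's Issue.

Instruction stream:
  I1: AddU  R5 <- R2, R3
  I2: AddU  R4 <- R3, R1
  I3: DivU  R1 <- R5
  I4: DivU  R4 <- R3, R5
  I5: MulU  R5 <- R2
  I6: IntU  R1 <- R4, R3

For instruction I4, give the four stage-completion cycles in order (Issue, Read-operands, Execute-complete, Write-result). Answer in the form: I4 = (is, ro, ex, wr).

I4 = (17, 18, 25, 26)

I1 -> (1, 2, 4, 5)
I2 -> (6, 7, 9, 10)  // struct: AddU busy until I1 writes@5
I3 -> (7, 8, 15, 16)
I4 -> (17, 18, 25, 26)  // struct: DivU busy until I3 writes@16
I5 -> (18, 19, 22, 23)
I6 -> (19, 27, 28, 29)  // RAW R4: wait I4 write@26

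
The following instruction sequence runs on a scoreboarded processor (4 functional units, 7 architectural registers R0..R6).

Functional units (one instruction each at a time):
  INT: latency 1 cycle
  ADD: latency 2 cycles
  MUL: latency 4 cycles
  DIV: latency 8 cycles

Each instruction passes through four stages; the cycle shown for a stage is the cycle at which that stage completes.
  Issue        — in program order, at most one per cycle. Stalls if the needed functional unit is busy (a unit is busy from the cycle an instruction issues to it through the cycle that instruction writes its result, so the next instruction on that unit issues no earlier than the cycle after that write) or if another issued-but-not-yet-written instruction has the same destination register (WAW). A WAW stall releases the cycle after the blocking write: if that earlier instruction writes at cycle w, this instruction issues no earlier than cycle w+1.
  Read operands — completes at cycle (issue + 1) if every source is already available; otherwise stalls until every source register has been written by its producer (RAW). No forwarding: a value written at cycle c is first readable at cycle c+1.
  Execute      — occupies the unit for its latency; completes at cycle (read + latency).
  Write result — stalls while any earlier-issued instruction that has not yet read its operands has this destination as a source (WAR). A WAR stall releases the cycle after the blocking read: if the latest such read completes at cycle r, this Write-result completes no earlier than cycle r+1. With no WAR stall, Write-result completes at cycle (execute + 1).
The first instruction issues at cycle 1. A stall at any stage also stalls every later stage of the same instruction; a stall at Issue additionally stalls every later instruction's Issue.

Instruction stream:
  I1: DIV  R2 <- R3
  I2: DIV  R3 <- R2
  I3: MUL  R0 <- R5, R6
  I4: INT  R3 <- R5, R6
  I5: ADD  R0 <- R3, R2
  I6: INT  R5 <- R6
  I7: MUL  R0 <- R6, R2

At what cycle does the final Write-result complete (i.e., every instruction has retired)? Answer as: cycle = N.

cycle = 37

[1] issue I1 (DIV)
[2] I1 read-ops
[10] I1 finished on DIV
[11] I1→R2
[12] issue I2 (DIV)
[13] I2 read-ops, issue I3 (MUL)
[14] I3 read-ops
[18] I3 finished on MUL
[19] I3→R0
[21] I2 finished on DIV
[22] I2→R3
[23] issue I4 (INT)
[24] I4 read-ops, issue I5 (ADD)
[25] I4 finished on INT
[26] I4→R3
[27] I5 read-ops, issue I6 (INT)
[28] I6 read-ops
[29] I5 finished on ADD, I6 finished on INT
[30] I5→R0, I6→R5
[31] issue I7 (MUL)
[32] I7 read-ops
[36] I7 finished on MUL
[37] I7→R0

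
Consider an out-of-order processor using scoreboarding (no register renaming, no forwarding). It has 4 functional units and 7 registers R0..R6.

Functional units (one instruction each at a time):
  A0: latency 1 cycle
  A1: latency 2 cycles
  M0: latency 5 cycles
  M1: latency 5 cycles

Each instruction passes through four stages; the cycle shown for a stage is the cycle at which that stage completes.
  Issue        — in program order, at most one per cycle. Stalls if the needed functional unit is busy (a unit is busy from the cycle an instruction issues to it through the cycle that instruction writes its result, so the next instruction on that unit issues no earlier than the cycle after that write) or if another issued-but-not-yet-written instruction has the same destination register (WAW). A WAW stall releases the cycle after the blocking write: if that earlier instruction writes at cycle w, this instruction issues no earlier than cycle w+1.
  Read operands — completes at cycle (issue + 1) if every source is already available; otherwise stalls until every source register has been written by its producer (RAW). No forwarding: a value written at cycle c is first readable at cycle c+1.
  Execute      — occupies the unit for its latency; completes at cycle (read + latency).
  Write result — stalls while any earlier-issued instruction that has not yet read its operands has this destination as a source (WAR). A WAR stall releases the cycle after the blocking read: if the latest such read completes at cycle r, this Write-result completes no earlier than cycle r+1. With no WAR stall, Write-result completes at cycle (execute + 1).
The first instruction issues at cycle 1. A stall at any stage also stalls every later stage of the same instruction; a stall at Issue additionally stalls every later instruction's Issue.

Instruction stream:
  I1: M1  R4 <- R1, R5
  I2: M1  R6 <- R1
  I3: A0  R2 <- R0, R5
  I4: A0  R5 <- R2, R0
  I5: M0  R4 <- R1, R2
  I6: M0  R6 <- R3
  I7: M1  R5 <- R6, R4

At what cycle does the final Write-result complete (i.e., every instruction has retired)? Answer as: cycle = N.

t=1  I1 issues→M1
t=2  I1 reads
t=7  I1 exec-done
t=8  I1 writes R4
t=9  I2 issues→M1
t=10  I2 reads · I3 issues→A0
t=11  I3 reads
t=12  I3 exec-done
t=13  I3 writes R2
t=14  I4 issues→A0
t=15  I2 exec-done · I4 reads · I5 issues→M0
t=16  I2 writes R6 · I4 exec-done · I5 reads
t=17  I4 writes R5
t=21  I5 exec-done
t=22  I5 writes R4
t=23  I6 issues→M0
t=24  I6 reads · I7 issues→M1
t=29  I6 exec-done
t=30  I6 writes R6
t=31  I7 reads
t=36  I7 exec-done
t=37  I7 writes R5

cycle = 37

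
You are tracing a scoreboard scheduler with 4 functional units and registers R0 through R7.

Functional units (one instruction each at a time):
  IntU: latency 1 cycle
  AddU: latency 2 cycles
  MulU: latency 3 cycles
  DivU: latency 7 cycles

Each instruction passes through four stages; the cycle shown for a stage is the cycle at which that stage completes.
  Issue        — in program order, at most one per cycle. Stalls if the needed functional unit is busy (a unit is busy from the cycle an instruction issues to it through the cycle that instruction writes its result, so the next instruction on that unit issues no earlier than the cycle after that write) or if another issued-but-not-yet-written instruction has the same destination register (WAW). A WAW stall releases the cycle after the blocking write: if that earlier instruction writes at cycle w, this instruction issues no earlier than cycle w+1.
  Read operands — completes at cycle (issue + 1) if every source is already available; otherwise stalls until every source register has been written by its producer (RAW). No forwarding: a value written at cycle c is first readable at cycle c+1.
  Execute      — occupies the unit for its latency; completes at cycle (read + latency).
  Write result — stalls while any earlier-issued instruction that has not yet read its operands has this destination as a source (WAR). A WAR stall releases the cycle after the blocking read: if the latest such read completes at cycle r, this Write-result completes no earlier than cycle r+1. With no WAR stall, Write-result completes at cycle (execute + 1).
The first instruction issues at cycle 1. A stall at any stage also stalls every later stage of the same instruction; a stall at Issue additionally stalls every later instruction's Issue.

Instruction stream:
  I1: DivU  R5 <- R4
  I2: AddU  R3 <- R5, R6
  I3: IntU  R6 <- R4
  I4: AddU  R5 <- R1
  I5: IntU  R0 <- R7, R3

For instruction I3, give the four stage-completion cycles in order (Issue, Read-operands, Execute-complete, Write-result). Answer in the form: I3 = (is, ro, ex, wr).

I3 = (3, 4, 5, 12)

  I1 | 1 | 2 | 9 | 10
  I2 | 2 | 11 | 13 | 14   RAW R5: wait I1 write@10
  I3 | 3 | 4 | 5 | 12   WAR R6: wait I2 read@11
  I4 | 15 | 16 | 18 | 19   struct: AddU busy until I2 writes@14
  I5 | 16 | 17 | 18 | 19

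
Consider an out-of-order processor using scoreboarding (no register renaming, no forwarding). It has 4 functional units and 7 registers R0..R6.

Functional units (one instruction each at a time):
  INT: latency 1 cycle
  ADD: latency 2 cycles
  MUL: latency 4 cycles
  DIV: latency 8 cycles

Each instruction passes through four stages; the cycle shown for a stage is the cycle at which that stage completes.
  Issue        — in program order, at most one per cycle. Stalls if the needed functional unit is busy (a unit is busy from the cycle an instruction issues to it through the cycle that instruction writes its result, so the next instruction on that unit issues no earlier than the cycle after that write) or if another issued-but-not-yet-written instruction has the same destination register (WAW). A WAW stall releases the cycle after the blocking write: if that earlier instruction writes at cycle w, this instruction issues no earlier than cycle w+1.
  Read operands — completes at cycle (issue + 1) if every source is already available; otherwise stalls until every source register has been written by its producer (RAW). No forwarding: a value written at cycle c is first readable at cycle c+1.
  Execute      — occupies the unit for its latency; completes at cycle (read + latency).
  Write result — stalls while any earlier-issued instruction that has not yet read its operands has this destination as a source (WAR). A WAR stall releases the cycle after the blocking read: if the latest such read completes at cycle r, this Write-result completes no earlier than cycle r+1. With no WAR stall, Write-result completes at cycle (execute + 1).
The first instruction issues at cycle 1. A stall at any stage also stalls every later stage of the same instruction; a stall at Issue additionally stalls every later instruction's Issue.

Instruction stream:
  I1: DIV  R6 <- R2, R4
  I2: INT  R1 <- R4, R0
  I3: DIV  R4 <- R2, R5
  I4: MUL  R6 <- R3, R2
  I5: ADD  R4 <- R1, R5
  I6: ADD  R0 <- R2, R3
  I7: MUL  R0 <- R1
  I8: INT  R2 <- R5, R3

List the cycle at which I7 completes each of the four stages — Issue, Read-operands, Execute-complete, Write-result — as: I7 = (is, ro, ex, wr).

t=1  I1 dispatched to DIV
t=2  I1 operands ready · I2 dispatched to INT
t=3  I2 operands ready
t=4  I2 complete
t=5  R1←I2
t=10  I1 complete
t=11  R6←I1
t=12  I3 dispatched to DIV
t=13  I3 operands ready · I4 dispatched to MUL
t=14  I4 operands ready
t=18  I4 complete
t=19  R6←I4
t=21  I3 complete
t=22  R4←I3
t=23  I5 dispatched to ADD
t=24  I5 operands ready
t=26  I5 complete
t=27  R4←I5
t=28  I6 dispatched to ADD
t=29  I6 operands ready
t=31  I6 complete
t=32  R0←I6
t=33  I7 dispatched to MUL
t=34  I7 operands ready · I8 dispatched to INT
t=35  I8 operands ready
t=36  I8 complete
t=37  R2←I8
t=38  I7 complete
t=39  R0←I7

I7 = (33, 34, 38, 39)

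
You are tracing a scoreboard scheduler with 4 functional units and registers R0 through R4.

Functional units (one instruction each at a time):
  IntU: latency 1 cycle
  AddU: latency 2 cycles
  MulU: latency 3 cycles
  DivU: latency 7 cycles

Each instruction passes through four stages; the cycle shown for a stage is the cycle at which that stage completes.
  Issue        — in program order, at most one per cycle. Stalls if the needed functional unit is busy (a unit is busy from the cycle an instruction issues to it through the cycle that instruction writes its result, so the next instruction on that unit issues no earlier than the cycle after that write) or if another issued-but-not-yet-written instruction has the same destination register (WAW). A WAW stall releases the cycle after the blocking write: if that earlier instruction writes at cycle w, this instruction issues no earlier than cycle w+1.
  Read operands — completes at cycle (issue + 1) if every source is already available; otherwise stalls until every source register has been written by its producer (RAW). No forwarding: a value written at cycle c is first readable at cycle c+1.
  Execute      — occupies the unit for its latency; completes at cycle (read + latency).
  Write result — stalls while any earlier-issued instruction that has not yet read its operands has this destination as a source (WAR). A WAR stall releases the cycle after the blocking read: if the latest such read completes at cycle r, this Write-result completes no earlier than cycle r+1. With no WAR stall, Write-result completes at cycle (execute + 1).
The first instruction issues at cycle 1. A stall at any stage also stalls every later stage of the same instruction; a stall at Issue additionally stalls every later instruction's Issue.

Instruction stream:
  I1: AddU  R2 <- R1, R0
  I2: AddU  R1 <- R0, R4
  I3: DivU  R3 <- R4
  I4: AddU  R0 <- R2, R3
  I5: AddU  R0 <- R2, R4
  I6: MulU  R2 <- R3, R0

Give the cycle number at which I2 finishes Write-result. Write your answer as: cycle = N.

I1 -> (1, 2, 4, 5)
I2 -> (6, 7, 9, 10)  // struct: AddU busy until I1 writes@5
I3 -> (7, 8, 15, 16)
I4 -> (11, 17, 19, 20)  // struct: AddU busy until I2 writes@10, RAW R3: wait I3 write@16
I5 -> (21, 22, 24, 25)  // struct: AddU busy until I4 writes@20
I6 -> (22, 26, 29, 30)  // RAW R0: wait I5 write@25

cycle = 10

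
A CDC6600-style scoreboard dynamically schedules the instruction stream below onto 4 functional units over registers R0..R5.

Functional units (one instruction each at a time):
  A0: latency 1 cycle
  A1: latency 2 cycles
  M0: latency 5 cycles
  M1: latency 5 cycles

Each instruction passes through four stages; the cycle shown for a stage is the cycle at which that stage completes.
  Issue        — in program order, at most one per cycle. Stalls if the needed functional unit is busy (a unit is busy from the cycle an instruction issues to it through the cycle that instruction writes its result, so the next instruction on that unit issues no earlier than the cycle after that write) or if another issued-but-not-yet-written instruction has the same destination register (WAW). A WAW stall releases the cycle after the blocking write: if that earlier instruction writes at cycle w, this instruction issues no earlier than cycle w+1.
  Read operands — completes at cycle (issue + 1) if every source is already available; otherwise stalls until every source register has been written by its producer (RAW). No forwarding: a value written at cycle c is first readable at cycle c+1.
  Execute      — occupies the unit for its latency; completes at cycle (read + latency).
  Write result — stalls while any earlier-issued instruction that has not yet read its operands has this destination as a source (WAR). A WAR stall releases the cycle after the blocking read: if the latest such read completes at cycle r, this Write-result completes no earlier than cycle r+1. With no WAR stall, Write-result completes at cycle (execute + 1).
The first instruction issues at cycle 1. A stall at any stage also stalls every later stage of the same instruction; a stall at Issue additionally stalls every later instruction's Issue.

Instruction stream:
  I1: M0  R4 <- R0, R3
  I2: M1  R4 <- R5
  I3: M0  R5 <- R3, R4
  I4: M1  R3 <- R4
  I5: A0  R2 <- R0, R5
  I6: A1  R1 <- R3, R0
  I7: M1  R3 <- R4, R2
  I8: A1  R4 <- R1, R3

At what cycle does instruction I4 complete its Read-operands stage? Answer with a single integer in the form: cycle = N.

  I1 | 1 | 2 | 7 | 8
  I2 | 9 | 10 | 15 | 16   WAW R4: wait I1 write@8
  I3 | 10 | 17 | 22 | 23   RAW R4: wait I2 write@16
  I4 | 17 | 18 | 23 | 24   struct: M1 busy until I2 writes@16
  I5 | 18 | 24 | 25 | 26   RAW R5: wait I3 write@23
  I6 | 19 | 25 | 27 | 28   RAW R3: wait I4 write@24
  I7 | 25 | 27 | 32 | 33   struct: M1 busy until I4 writes@24 · RAW R2: wait I5 write@26
  I8 | 29 | 34 | 36 | 37   struct: A1 busy until I6 writes@28 · RAW R3: wait I7 write@33

cycle = 18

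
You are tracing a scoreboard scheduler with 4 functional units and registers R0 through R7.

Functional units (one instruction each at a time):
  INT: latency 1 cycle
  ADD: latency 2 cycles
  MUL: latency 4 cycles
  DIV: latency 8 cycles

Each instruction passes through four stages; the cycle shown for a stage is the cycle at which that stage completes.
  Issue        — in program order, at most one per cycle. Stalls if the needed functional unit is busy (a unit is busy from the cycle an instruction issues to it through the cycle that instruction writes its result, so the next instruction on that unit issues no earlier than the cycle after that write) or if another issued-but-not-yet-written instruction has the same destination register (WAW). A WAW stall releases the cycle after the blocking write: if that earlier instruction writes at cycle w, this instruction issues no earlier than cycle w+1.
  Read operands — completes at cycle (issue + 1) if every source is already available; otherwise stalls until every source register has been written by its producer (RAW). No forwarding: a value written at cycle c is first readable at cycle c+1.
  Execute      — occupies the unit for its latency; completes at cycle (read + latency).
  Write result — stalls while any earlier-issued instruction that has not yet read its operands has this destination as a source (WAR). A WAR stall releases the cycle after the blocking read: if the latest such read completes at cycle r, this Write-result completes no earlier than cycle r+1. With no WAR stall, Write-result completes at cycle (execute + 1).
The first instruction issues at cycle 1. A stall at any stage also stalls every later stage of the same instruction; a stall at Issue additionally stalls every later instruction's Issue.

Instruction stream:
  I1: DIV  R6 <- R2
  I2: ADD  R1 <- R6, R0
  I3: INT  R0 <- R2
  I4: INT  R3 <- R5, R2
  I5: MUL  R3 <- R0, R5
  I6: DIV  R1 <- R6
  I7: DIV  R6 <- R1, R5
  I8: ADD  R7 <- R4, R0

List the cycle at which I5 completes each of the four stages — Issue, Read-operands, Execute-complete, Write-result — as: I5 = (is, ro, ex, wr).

I5 = (18, 19, 23, 24)

t=1  I1→DIV
t=2  I1 RO | I2→ADD
t=3  I3→INT
t=4  I3 RO
t=5  I3 EX
t=10  I1 EX
t=11  I1 WR R6
t=12  I2 RO
t=13  I3 WR R0
t=14  I2 EX | I4→INT
t=15  I2 WR R1 | I4 RO
t=16  I4 EX
t=17  I4 WR R3
t=18  I5→MUL
t=19  I5 RO | I6→DIV
t=20  I6 RO
t=23  I5 EX
t=24  I5 WR R3
t=28  I6 EX
t=29  I6 WR R1
t=30  I7→DIV
t=31  I7 RO | I8→ADD
t=32  I8 RO
t=34  I8 EX
t=35  I8 WR R7
t=39  I7 EX
t=40  I7 WR R6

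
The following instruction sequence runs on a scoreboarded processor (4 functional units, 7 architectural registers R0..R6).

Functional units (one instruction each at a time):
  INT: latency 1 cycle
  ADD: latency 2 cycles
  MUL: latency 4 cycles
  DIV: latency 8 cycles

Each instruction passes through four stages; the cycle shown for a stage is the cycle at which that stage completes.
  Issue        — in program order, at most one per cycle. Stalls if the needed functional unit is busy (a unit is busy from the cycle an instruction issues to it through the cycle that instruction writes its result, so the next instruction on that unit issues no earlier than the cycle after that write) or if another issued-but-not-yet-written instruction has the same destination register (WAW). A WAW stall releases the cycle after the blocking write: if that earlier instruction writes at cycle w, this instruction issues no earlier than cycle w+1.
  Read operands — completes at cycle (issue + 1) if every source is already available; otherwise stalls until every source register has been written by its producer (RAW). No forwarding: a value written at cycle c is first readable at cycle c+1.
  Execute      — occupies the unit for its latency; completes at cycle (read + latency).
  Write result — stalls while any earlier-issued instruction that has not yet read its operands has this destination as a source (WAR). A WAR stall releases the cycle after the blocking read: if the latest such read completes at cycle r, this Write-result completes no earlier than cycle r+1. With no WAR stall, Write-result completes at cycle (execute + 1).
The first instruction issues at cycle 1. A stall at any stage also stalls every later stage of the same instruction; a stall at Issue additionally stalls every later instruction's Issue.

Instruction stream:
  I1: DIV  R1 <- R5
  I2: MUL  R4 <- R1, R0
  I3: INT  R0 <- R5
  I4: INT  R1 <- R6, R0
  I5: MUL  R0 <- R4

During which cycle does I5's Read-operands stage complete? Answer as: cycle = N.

I1  is:1  ro:2  ex:10  wr:11
I2  is:2  ro:12  ex:16  wr:17  — RAW R1: wait I1 write@11
I3  is:3  ro:4  ex:5  wr:13  — WAR R0: wait I2 read@12
I4  is:14  ro:15  ex:16  wr:17  — struct: INT busy until I3 writes@13
I5  is:18  ro:19  ex:23  wr:24  — struct: MUL busy until I2 writes@17

cycle = 19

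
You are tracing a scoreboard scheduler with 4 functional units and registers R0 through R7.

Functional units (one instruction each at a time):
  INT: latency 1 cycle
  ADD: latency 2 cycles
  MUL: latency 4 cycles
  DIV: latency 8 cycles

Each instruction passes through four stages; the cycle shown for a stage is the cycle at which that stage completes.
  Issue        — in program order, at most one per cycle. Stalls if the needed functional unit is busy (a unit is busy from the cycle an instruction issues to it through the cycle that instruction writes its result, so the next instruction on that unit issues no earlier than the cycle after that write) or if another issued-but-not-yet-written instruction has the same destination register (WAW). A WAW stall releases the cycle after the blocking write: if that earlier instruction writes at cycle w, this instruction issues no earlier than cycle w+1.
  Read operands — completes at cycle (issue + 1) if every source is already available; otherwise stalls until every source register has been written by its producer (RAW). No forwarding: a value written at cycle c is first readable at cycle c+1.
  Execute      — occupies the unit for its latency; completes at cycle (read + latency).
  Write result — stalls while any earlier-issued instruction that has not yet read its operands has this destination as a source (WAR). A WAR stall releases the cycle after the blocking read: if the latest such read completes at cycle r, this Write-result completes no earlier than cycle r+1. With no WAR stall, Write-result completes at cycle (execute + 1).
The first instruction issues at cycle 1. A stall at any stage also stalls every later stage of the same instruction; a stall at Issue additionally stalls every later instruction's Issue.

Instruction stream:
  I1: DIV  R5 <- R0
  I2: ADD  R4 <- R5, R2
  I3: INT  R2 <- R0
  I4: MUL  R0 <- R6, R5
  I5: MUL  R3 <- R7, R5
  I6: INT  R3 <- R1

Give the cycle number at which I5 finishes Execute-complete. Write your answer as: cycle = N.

  I1 | 1 | 2 | 10 | 11
  I2 | 2 | 12 | 14 | 15   RAW R5: wait I1 write@11
  I3 | 3 | 4 | 5 | 13   WAR R2: wait I2 read@12
  I4 | 4 | 12 | 16 | 17   RAW R5: wait I1 write@11
  I5 | 18 | 19 | 23 | 24   struct: MUL busy until I4 writes@17
  I6 | 25 | 26 | 27 | 28   WAW R3: wait I5 write@24

cycle = 23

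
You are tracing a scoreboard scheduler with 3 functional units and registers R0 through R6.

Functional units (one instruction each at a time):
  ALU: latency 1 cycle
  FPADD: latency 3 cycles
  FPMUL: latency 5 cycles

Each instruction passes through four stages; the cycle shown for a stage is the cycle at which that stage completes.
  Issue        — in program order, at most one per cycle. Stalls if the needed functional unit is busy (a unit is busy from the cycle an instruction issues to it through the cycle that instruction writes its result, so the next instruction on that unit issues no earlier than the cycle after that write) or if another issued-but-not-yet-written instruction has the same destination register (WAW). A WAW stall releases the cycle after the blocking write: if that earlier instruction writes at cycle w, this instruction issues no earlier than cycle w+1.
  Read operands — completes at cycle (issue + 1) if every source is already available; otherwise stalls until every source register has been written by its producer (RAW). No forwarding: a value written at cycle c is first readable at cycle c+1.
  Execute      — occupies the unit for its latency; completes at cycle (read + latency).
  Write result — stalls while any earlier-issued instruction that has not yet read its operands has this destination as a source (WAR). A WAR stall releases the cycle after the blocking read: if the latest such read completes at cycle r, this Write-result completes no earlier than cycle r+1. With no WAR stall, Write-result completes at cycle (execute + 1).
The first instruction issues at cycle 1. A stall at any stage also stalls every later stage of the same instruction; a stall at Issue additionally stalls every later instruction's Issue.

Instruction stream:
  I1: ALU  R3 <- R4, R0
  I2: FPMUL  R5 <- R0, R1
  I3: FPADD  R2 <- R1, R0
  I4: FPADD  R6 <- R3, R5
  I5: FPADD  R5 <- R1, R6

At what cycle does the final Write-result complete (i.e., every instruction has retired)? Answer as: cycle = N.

cycle = 20

[1] I1 dispatched to ALU
[2] I1 operands ready | I2 dispatched to FPMUL
[3] I1 complete | I2 operands ready | I3 dispatched to FPADD
[4] R3←I1 | I3 operands ready
[7] I3 complete
[8] I2 complete | R2←I3
[9] R5←I2 | I4 dispatched to FPADD
[10] I4 operands ready
[13] I4 complete
[14] R6←I4
[15] I5 dispatched to FPADD
[16] I5 operands ready
[19] I5 complete
[20] R5←I5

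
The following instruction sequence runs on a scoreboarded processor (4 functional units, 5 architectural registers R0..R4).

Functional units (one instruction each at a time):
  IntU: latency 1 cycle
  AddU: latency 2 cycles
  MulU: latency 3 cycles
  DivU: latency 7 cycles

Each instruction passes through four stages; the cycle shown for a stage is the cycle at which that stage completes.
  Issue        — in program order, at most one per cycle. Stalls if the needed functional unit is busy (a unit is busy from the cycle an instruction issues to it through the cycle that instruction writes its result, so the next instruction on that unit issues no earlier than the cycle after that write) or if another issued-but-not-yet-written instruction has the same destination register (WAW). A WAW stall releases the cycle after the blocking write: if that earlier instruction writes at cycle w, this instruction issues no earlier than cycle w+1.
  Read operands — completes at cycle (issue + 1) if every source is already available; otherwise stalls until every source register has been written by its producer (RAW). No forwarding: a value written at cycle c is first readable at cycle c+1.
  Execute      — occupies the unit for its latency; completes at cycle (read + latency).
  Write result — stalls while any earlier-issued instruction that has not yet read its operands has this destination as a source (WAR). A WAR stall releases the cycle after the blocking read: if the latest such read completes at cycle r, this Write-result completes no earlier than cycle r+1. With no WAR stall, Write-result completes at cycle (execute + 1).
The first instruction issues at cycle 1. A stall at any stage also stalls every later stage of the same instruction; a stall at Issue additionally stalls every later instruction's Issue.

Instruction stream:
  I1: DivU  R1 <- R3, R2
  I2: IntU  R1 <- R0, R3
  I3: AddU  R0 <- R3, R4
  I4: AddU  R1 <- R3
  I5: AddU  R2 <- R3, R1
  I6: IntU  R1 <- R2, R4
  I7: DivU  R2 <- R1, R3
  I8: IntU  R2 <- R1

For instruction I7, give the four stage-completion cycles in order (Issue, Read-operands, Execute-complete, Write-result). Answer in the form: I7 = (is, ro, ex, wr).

I7 = (27, 30, 37, 38)

1) issue 1, read 2, done 9, write 10
2) issue 11, read 12, done 13, write 14  <WAW R1: wait I1 write@10>
3) issue 12, read 13, done 15, write 16
4) issue 17, read 18, done 20, write 21  <struct: AddU busy until I3 writes@16>
5) issue 22, read 23, done 25, write 26  <struct: AddU busy until I4 writes@21>
6) issue 23, read 27, done 28, write 29  <RAW R2: wait I5 write@26>
7) issue 27, read 30, done 37, write 38  <WAW R2: wait I5 write@26 / RAW R1: wait I6 write@29>
8) issue 39, read 40, done 41, write 42  <WAW R2: wait I7 write@38>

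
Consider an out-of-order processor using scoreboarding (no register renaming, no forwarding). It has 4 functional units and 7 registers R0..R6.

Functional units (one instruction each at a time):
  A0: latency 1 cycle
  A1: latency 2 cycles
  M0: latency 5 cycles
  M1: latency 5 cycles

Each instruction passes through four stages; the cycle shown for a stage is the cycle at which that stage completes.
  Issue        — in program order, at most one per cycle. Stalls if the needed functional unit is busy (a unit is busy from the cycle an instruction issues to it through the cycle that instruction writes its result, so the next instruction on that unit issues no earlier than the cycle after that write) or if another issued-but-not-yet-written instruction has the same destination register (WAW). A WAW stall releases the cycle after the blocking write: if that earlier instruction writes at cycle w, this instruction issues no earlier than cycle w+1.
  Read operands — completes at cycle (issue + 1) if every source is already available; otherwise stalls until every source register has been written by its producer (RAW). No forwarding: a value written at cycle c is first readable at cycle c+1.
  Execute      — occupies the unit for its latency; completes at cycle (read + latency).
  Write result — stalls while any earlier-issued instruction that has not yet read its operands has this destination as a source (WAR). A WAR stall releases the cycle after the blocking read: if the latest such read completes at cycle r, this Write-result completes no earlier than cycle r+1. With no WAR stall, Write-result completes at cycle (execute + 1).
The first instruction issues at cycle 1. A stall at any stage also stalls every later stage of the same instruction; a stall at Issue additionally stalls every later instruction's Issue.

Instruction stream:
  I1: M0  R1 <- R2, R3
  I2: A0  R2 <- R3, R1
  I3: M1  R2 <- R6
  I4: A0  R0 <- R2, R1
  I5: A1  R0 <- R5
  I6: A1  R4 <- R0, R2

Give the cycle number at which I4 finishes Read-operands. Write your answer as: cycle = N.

cycle = 20

cycle 1: I1→M0
cycle 2: I1 RO; I2→A0
cycle 7: I1 EX
cycle 8: I1 WR R1
cycle 9: I2 RO
cycle 10: I2 EX
cycle 11: I2 WR R2
cycle 12: I3→M1
cycle 13: I3 RO; I4→A0
cycle 18: I3 EX
cycle 19: I3 WR R2
cycle 20: I4 RO
cycle 21: I4 EX
cycle 22: I4 WR R0
cycle 23: I5→A1
cycle 24: I5 RO
cycle 26: I5 EX
cycle 27: I5 WR R0
cycle 28: I6→A1
cycle 29: I6 RO
cycle 31: I6 EX
cycle 32: I6 WR R4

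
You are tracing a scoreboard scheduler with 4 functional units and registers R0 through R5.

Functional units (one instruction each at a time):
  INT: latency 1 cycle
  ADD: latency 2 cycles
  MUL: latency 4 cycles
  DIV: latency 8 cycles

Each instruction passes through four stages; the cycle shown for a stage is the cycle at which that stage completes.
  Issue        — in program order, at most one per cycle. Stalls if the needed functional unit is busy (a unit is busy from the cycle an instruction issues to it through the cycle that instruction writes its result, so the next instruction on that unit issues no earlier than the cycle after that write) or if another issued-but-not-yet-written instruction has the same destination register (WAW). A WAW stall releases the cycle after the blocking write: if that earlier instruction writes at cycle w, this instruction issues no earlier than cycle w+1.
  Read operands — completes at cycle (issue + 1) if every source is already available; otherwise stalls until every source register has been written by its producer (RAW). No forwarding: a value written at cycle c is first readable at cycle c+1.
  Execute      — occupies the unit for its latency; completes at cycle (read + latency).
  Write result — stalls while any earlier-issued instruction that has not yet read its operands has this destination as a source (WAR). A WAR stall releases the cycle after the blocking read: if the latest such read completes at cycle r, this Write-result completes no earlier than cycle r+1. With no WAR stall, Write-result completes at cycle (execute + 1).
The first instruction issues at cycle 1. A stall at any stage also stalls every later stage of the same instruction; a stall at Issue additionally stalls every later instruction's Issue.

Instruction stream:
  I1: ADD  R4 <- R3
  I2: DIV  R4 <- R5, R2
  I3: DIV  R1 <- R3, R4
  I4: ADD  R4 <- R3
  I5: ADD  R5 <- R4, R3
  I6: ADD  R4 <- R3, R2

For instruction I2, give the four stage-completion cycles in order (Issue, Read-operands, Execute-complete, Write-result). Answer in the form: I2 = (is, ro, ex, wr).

I2 = (6, 7, 15, 16)

[I1] 1/2/4/5
[I2] 6/7/15/16  (WAW R4: wait I1 write@5)
[I3] 17/18/26/27  (struct: DIV busy until I2 writes@16)
[I4] 18/19/21/22
[I5] 23/24/26/27  (struct: ADD busy until I4 writes@22)
[I6] 28/29/31/32  (struct: ADD busy until I5 writes@27)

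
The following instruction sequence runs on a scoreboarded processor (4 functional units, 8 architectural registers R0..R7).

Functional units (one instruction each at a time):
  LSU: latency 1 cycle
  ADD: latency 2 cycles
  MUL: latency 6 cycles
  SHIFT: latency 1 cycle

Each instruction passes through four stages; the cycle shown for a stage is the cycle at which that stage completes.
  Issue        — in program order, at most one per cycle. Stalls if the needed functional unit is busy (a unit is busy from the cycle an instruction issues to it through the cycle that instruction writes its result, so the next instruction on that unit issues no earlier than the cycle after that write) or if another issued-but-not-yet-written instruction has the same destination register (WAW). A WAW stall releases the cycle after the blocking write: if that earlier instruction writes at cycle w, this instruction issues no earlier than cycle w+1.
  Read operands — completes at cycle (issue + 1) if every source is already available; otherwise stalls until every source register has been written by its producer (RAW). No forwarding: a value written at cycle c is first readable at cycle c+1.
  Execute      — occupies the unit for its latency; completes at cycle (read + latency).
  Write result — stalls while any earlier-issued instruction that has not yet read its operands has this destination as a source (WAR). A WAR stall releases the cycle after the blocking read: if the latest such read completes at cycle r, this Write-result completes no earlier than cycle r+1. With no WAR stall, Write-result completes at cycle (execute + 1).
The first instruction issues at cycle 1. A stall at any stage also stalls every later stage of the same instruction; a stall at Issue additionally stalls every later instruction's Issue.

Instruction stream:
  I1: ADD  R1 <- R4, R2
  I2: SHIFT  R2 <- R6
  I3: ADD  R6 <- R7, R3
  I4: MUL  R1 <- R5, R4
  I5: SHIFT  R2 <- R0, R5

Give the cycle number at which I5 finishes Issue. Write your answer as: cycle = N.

t=1  issue I1 (ADD)
t=2  I1 read-ops; issue I2 (SHIFT)
t=3  I2 read-ops
t=4  I1 finished on ADD; I2 finished on SHIFT
t=5  I1→R1; I2→R2
t=6  issue I3 (ADD)
t=7  I3 read-ops; issue I4 (MUL)
t=8  I4 read-ops; issue I5 (SHIFT)
t=9  I3 finished on ADD; I5 read-ops
t=10  I3→R6; I5 finished on SHIFT
t=11  I5→R2
t=14  I4 finished on MUL
t=15  I4→R1

cycle = 8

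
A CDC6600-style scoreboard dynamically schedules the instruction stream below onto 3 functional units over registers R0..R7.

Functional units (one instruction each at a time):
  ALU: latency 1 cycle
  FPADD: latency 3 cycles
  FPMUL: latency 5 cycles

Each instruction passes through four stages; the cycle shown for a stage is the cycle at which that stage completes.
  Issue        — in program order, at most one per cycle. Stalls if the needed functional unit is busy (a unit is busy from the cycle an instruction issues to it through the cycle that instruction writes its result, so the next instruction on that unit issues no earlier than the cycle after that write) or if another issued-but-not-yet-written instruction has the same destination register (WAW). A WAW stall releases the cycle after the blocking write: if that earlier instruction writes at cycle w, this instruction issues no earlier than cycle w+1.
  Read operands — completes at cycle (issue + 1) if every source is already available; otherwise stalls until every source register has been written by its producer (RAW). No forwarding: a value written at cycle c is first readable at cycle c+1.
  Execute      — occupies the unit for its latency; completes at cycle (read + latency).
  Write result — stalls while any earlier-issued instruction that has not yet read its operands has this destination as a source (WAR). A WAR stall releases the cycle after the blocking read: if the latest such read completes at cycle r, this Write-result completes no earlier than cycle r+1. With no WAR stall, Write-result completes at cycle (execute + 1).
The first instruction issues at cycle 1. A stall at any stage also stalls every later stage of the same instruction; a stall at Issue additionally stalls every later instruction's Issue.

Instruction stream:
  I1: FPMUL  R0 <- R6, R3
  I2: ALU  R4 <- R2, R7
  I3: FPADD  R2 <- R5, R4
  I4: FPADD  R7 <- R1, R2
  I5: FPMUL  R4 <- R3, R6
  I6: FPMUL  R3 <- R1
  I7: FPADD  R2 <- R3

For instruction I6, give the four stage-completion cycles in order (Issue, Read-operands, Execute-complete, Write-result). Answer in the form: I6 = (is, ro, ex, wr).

[1] issue I1 (FPMUL)
[2] I1 read-ops; issue I2 (ALU)
[3] I2 read-ops; issue I3 (FPADD)
[4] I2 finished on ALU
[5] I2→R4
[6] I3 read-ops
[7] I1 finished on FPMUL
[8] I1→R0
[9] I3 finished on FPADD
[10] I3→R2
[11] issue I4 (FPADD)
[12] I4 read-ops; issue I5 (FPMUL)
[13] I5 read-ops
[15] I4 finished on FPADD
[16] I4→R7
[18] I5 finished on FPMUL
[19] I5→R4
[20] issue I6 (FPMUL)
[21] I6 read-ops; issue I7 (FPADD)
[26] I6 finished on FPMUL
[27] I6→R3
[28] I7 read-ops
[31] I7 finished on FPADD
[32] I7→R2

I6 = (20, 21, 26, 27)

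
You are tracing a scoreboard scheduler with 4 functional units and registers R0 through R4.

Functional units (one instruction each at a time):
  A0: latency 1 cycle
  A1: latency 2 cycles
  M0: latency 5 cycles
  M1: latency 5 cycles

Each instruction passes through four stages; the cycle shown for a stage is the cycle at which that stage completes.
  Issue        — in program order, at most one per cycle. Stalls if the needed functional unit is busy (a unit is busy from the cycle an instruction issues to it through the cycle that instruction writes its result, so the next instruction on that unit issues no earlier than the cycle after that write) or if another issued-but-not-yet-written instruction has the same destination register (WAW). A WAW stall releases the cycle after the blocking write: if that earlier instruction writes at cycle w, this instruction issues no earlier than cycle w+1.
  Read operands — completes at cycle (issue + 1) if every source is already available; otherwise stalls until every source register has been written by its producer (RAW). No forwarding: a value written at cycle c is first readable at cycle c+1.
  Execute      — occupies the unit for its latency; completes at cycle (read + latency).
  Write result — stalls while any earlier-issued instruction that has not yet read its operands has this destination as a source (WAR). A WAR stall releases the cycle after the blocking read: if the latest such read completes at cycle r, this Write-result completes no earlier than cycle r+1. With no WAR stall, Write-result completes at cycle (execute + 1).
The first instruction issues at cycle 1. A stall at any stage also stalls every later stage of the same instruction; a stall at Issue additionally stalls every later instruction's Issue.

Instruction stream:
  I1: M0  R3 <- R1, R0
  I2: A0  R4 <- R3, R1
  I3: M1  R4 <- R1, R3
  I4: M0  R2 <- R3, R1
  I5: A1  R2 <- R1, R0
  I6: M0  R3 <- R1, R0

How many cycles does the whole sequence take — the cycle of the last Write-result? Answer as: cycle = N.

c1: I1 dispatched to M0
c2: I1 operands ready | I2 dispatched to A0
c7: I1 complete
c8: R3←I1
c9: I2 operands ready
c10: I2 complete
c11: R4←I2
c12: I3 dispatched to M1
c13: I3 operands ready | I4 dispatched to M0
c14: I4 operands ready
c18: I3 complete
c19: R4←I3 | I4 complete
c20: R2←I4
c21: I5 dispatched to A1
c22: I5 operands ready | I6 dispatched to M0
c23: I6 operands ready
c24: I5 complete
c25: R2←I5
c28: I6 complete
c29: R3←I6

cycle = 29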